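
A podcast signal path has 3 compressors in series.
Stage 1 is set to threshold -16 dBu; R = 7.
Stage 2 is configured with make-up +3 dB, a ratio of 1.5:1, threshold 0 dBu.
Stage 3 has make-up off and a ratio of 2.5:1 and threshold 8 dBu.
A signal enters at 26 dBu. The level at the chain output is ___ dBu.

Stage 1: 26 dBu is 42 dB over -16 dBu; at 7:1 that becomes 6 dB over, giving -10 dBu.
Stage 2: -10 dBu ≤ 0 dBu, so stage 2 doesn't engage; make-up brings it to -7 dBu.
Stage 3: -7 dBu is at or below the 8 dBu threshold — no compression; output -7 dBu.

-7 dBu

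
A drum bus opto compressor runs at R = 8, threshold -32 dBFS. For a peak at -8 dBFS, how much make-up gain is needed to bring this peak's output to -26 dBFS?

3 dB

The peak compresses to -32 + 24/8 = -29 dBFS.
To reach -26 dBFS requires -26 − (-29) = 3 dB of make-up.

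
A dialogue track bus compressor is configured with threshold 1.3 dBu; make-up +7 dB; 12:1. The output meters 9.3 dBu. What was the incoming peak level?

Remove make-up: 9.3 − 7 = 2.3 dBu.
Post-compression overshoot = 2.3 − 1.3 = 1 dB.
Undo the ratio: input overshoot = 1 × 12 = 12 dB, giving input = 13.3 dBu.

13.3 dBu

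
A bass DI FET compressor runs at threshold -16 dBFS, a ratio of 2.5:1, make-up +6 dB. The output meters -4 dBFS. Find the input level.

-1 dBFS

Before make-up, the level was -4 − 6 = -10 dBFS.
Post-compression overshoot = -10 − (-16) = 6 dB.
Input overshoot = R × output overshoot = 15 dB → input = -16 + 15 = -1 dBFS.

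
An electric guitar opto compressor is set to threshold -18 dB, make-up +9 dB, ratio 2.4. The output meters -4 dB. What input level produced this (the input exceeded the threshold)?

Stripping the +9 dB make-up gives -13 dB at the gain stage.
Post-compression overshoot = -13 − (-18) = 5 dB.
Undo the ratio: input overshoot = 5 × 2.4 = 12 dB, giving input = -6 dB.

-6 dB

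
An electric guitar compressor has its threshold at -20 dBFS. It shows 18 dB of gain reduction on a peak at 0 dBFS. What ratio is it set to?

10:1

Input overshoot = 0 − (-20) = 20 dB.
Output overshoot = 20 − 18 = 2 dB.
Ratio = input overshoot / output overshoot = 20 / 2 = 10.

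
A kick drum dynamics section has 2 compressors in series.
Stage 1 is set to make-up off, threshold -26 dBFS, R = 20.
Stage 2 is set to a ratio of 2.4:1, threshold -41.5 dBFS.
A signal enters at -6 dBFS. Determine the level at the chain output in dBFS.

Stage 1: overshoot 20 dB → 20/20 = 1 dB → -25 dBFS.
Stage 2: -25 dBFS is 16.5 dB over -41.5 dBFS; at 2.4:1 that becomes 6.875 dB over, giving -34.625 dBFS.

-34.625 dBFS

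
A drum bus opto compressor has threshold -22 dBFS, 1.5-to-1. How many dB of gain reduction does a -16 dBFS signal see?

2 dB

The signal is 6 dB above threshold.
After 1.5:1 compression the overshoot becomes 6/1.5 = 4 dB.
GR = overshoot in − overshoot out = 6 − 4 = 2 dB.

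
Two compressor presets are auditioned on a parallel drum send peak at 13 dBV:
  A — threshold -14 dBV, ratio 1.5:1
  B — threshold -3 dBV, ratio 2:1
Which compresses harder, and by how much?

A: GR = 27 − 27/1.5 = 9 dB.
B: GR = 16 − 16/2 = 8 dB.
A applies 1 dB more gain reduction.

A, by 1 dB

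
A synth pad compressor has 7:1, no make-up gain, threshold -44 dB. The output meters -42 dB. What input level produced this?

-30 dB

That's 2 dB above the -44 dB threshold.
Input overshoot = R × output overshoot = 14 dB → input = -44 + 14 = -30 dB.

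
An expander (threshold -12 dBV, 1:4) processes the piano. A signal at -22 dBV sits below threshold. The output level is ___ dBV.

-52 dBV

The input is 10 dB below the -12 dBV threshold.
A 1:4 expander multiplies undershoot by 4: 10 × 4 = 40 dB below threshold.
Output = -12 − 40 = -52 dBV.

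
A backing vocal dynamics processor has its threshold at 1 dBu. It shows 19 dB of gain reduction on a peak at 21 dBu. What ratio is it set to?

20:1

Input overshoot = 21 − 1 = 20 dB.
Output overshoot = 20 − 19 = 1 dB.
Ratio = input overshoot / output overshoot = 20 / 1 = 20.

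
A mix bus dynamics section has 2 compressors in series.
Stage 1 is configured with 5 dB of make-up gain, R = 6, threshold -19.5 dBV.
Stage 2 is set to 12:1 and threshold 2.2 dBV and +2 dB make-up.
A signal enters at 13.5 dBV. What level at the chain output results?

-7 dBV

Stage 1: 13.5 dBV is 33 dB over -19.5 dBV; at 6:1 that becomes 5.5 dB over, giving -14 dBV; +5 dB make-up → -9 dBV.
Stage 2: below threshold (-9 ≤ 2.2); passes unchanged; make-up brings it to -7 dBV.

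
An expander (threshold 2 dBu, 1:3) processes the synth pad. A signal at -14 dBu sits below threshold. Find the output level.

-46 dBu

The input is 16 dB below the 2 dBu threshold.
A 1:3 expander multiplies undershoot by 3: 16 × 3 = 48 dB below threshold.
Output = 2 − 48 = -46 dBu.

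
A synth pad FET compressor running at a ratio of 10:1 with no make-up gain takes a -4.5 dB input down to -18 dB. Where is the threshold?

Let T be the threshold. Output overshoot = (input overshoot)/R, so -18 − T = (-4.5 − T)/10.
10·(-18 − T) = -4.5 − T → 9·T = -180 − (-4.5) = -175.5.
T = -175.5/9 = -19.5 dB.

-19.5 dB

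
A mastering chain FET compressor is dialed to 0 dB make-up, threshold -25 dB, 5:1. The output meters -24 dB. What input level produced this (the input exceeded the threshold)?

-20 dB

Post-compression overshoot = -24 − (-25) = 1 dB.
Undo the ratio: input overshoot = 1 × 5 = 5 dB, giving input = -20 dB.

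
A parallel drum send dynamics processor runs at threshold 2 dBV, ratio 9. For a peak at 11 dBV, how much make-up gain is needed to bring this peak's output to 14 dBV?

The peak compresses to 2 + 9/9 = 3 dBV.
To reach 14 dBV requires 14 − 3 = 11 dB of make-up.

11 dB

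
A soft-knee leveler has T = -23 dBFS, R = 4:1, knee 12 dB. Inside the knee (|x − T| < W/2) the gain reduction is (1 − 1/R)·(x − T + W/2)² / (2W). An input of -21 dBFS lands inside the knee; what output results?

x − T + W/2 = -21 − (-23) + 6 = 8.
GR = (1 − 1/4) × 8² / 24 = 0.75 × 64 / 24 = 2 dB.
Output = -21 − 2 = -23 dBFS.

-23 dBFS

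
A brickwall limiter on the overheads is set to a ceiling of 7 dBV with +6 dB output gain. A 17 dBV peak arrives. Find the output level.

13 dBV

A brickwall limiter is an ∞:1 compressor: any input above the ceiling is clamped to 7 dBV.
Output gain then adds 6 dB: 7 + 6 = 13 dBV.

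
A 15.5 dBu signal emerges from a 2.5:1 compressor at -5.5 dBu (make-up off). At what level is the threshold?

Input is 35 dB above T (since output overshoot × R = input overshoot: (-5.5 − T)·2.5 = 15.5 − T gives T = -19.5 dBu).
Check: -19.5 + (15.5 − (-19.5))/2.5 = -19.5 + 14 = -5.5 dBu. ✓

-19.5 dBu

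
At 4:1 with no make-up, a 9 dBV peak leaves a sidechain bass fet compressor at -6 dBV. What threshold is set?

-11 dBV

Let T be the threshold. Output overshoot = (input overshoot)/R, so -6 − T = (9 − T)/4.
4·(-6 − T) = 9 − T → 3·T = -24 − 9 = -33.
T = -33/3 = -11 dBV.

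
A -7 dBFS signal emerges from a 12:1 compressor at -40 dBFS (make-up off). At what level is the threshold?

-43 dBFS

Gain reduction = -7 − (-40) = 33 dB; output overshoot = GR / (R − 1) = 33 / 11 = 3 dB.
Threshold = output − output overshoot = -40 − 3 = -43 dBFS.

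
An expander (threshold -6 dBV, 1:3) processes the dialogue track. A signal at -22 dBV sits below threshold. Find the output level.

-54 dBV

Below threshold, a 1:3 expander applies gain = (3−1)×(T − x) of attenuation.
(3−1) × 16 = 32 dB, so output = -22 − 32 = -54 dBV.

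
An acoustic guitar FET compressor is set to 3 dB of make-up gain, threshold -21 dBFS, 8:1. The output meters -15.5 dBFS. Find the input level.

Before make-up, the level was -15.5 − 3 = -18.5 dBFS.
That's 2.5 dB above the -21 dBFS threshold.
Undo the ratio: input overshoot = 2.5 × 8 = 20 dB, giving input = -1 dBFS.

-1 dBFS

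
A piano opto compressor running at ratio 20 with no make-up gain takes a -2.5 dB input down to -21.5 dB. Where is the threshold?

-22.5 dB

Let T be the threshold. Output overshoot = (input overshoot)/R, so -21.5 − T = (-2.5 − T)/20.
20·(-21.5 − T) = -2.5 − T → 19·T = -430 − (-2.5) = -427.5.
T = -427.5/19 = -22.5 dB.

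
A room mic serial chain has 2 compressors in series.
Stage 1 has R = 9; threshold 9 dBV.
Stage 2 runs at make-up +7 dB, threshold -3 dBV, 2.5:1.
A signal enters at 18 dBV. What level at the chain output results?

Stage 1: 18 dBV is 9 dB over 9 dBV; at 9:1 that becomes 1 dB over, giving 10 dBV.
Stage 2: overshoot 13 dB → 13/2.5 = 5.2 dB → 2.2 dBV; +7 dB make-up → 9.2 dBV.

9.2 dBV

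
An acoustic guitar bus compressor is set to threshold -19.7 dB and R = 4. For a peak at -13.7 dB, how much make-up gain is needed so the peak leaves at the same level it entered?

Without make-up, output = threshold + overshoot/4 = -19.7 + 1.5 = -18.2 dB.
Gap to target: 4.5 dB.

4.5 dB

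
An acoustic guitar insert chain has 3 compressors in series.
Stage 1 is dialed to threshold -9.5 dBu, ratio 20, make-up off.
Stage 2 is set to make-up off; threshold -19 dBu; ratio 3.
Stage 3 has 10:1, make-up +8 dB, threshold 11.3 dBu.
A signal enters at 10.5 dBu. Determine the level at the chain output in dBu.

-7.5 dBu

Stage 1: 20 dB above -9.5 dBu, reduced 20:1 to 1 dB above → -8.5 dBu.
Stage 2: -8.5 dBu is 10.5 dB over -19 dBu; at 3:1 that becomes 3.5 dB over, giving -15.5 dBu.
Stage 3: below threshold (-15.5 ≤ 11.3); passes unchanged; make-up brings it to -7.5 dBu.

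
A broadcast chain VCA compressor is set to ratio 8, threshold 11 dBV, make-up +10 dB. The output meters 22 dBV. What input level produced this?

19 dBV

Before make-up, the level was 22 − 10 = 12 dBV.
Post-compression overshoot = 12 − 11 = 1 dB.
Input overshoot = R × output overshoot = 8 dB → input = 11 + 8 = 19 dBV.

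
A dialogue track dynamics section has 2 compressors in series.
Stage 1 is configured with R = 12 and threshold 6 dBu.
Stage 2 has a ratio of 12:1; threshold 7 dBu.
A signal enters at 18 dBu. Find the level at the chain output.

7 dBu

Stage 1: 12 dB above 6 dBu, reduced 12:1 to 1 dB above → 7 dBu.
Stage 2: 7 dBu ≤ 7 dBu, so stage 2 doesn't engage; output 7 dBu.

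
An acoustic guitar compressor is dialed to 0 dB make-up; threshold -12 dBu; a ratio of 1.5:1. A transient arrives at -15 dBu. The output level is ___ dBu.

-15 dBu is 3 dB below the -12 dBu threshold, so no gain reduction is applied.
Output = input = -15 dBu.

-15 dBu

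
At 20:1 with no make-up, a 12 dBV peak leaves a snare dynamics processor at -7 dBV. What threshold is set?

-8 dBV

Gain reduction = 12 − (-7) = 19 dB; output overshoot = GR / (R − 1) = 19 / 19 = 1 dB.
Threshold = output − output overshoot = -7 − 1 = -8 dBV.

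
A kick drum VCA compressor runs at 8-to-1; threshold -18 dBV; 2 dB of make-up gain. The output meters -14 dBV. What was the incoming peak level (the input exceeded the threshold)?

-2 dBV

Before make-up, the level was -14 − 2 = -16 dBV.
Post-compression overshoot = -16 − (-18) = 2 dB.
Before 8:1 compression the overshoot was 2 × 8 = 16 dB, so input = -18 + 16 = -2 dBV.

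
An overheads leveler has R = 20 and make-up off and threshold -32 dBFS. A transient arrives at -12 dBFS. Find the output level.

-31 dBFS

The input is 20 dB above the -32 dBFS threshold.
20:1 compression reduces that to 20/20 = 1 dB over.
So the level is -32 + 1 = -31 dBFS.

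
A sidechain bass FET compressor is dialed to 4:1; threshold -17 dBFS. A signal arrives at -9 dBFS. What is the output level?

Overshoot: -9 − (-17) = 8 dB.
The 8 dB excess becomes 2 dB after 4:1 reduction.
So the level is -17 + 2 = -15 dBFS.

-15 dBFS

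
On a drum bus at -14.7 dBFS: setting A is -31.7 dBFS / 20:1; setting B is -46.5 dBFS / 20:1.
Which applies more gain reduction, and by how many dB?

B, by 14.06 dB

A: GR = 17 − 17/20 = 16.15 dB.
B: GR = 31.8 − 31.8/20 = 30.21 dB.
B reduces 14.06 dB more.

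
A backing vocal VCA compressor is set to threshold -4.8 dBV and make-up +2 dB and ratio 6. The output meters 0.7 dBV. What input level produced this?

Before make-up, the level was 0.7 − 2 = -1.3 dBV.
The compressed level sits -1.3 − (-4.8) = 3.5 dB over threshold.
Undo the ratio: input overshoot = 3.5 × 6 = 21 dB, giving input = 16.2 dBV.

16.2 dBV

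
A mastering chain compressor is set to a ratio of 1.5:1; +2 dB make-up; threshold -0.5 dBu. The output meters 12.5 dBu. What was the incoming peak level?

Before make-up, the level was 12.5 − 2 = 10.5 dBu.
The compressed level sits 10.5 − (-0.5) = 11 dB over threshold.
Input overshoot = R × output overshoot = 16.5 dB → input = -0.5 + 16.5 = 16 dBu.

16 dBu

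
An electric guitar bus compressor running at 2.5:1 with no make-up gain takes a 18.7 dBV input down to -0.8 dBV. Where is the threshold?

-13.8 dBV

Gain reduction = 18.7 − (-0.8) = 19.5 dB; output overshoot = GR / (R − 1) = 19.5 / 1.5 = 13 dB.
Threshold = output − output overshoot = -0.8 − 13 = -13.8 dBV.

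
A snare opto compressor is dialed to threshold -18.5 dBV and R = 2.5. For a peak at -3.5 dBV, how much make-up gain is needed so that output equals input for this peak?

9 dB

Overshoot 15 dB → 15/2.5 = 6 dB after compression, so the compressed level is -18.5 + 6 = -12.5 dBV.
Make-up = target − compressed = -3.5 − (-12.5) = 9 dB.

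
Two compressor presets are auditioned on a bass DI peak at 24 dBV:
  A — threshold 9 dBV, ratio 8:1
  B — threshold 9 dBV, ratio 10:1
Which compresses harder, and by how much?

B, by 0.375 dB

A: 15 dB over, compressed to 1.875 dB over, so 13.125 dB of GR.
B: 15 dB over, compressed to 1.5 dB over, so 13.5 dB of GR.
B reduces 0.375 dB more.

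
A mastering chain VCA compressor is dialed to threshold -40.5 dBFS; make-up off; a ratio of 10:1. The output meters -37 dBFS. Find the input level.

Post-compression overshoot = -37 − (-40.5) = 3.5 dB.
Before 10:1 compression the overshoot was 3.5 × 10 = 35 dB, so input = -40.5 + 35 = -5.5 dBFS.

-5.5 dBFS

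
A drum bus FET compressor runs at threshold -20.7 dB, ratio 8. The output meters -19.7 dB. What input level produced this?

Post-compression overshoot = -19.7 − (-20.7) = 1 dB.
Input overshoot = R × output overshoot = 8 dB → input = -20.7 + 8 = -12.7 dB.

-12.7 dB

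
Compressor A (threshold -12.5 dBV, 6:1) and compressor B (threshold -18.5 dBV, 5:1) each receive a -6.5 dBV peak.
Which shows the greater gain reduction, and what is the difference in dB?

B, by 4.6 dB

A: 6 dB over, compressed to 1 dB over, so 5 dB of GR.
B: 12 dB over, compressed to 2.4 dB over, so 9.6 dB of GR.
B reduces 4.6 dB more.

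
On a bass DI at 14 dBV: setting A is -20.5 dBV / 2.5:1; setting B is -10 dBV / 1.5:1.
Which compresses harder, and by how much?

A: overshoot 34.5 dB → output overshoot 13.8 dB → GR 20.7 dB.
B: overshoot 24 dB → output overshoot 16 dB → GR 8 dB.
A applies 12.7 dB more gain reduction.

A, by 12.7 dB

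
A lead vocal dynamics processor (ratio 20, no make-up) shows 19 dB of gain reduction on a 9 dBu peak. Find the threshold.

Input is 20 dB above T (since output overshoot × R = input overshoot: (-10 − T)·20 = 9 − T gives T = -11 dBu).
Check: -11 + (9 − (-11))/20 = -11 + 1 = -10 dBu. ✓

-11 dBu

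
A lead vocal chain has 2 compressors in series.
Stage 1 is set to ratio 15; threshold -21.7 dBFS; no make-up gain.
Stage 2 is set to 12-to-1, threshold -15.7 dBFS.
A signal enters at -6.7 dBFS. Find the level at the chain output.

Stage 1: -6.7 dBFS is 15 dB over -21.7 dBFS; at 15:1 that becomes 1 dB over, giving -20.7 dBFS.
Stage 2: -20.7 dBFS is at or below the -15.7 dBFS threshold — no compression; output -20.7 dBFS.

-20.7 dBFS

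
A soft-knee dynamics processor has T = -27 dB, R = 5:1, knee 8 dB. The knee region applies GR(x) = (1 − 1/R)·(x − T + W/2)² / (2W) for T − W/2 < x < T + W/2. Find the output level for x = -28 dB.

-28.45 dB

x − T + W/2 = -28 − (-27) + 4 = 3.
GR = (1 − 1/5) × 3² / 16 = 0.8 × 9 / 16 = 0.45 dB.
Output = -28 − 0.45 = -28.45 dB.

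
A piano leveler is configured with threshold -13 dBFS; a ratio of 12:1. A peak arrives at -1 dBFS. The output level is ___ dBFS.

-1 dBFS sits 12 dB over threshold.
The 12 dB excess becomes 1 dB after 12:1 reduction.
That puts the output at -12 dBFS.

-12 dBFS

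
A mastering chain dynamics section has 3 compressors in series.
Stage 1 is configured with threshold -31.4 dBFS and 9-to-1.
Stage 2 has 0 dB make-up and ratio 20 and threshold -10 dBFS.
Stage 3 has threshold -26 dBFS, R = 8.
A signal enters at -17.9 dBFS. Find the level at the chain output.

-29.9 dBFS

Stage 1: overshoot 13.5 dB → 13.5/9 = 1.5 dB → -29.9 dBFS.
Stage 2: -29.9 dBFS ≤ -10 dBFS, so stage 2 doesn't engage; output -29.9 dBFS.
Stage 3: below threshold (-29.9 ≤ -26); passes unchanged; output -29.9 dBFS.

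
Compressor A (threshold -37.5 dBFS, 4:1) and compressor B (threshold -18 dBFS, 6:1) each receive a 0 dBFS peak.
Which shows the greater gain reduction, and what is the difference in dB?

A, by 13.125 dB

A: overshoot 37.5 dB → output overshoot 9.375 dB → GR 28.125 dB.
B: overshoot 18 dB → output overshoot 3 dB → GR 15 dB.
Difference: 13.125 dB in favour of A.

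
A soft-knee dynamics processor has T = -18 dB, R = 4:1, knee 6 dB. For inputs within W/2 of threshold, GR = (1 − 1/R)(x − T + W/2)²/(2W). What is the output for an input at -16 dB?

x − T + W/2 = -16 − (-18) + 3 = 5.
GR = (1 − 1/4) × 5² / 12 = 0.75 × 25 / 12 = 1.5625 dB.
Output = -16 − 1.5625 = -17.5625 dB.

-17.5625 dB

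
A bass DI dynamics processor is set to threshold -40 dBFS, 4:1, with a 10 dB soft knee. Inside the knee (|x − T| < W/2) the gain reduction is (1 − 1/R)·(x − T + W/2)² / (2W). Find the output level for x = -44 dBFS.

-44.0375 dBFS

x − T + W/2 = -44 − (-40) + 5 = 1.
GR = (1 − 1/4) × 1² / 20 = 0.75 × 1 / 20 = 0.0375 dB.
Output = -44 − 0.0375 = -44.0375 dBFS.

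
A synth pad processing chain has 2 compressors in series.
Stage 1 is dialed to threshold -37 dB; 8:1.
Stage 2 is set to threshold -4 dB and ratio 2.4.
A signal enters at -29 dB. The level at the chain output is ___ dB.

Stage 1: 8 dB above -37 dB, reduced 8:1 to 1 dB above → -36 dB.
Stage 2: below threshold (-36 ≤ -4); passes unchanged; output -36 dB.

-36 dB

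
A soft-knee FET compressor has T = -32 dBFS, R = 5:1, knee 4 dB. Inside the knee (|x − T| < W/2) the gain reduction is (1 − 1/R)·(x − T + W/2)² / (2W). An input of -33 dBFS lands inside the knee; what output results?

-33.1 dBFS

x − T + W/2 = -33 − (-32) + 2 = 1.
GR = (1 − 1/5) × 1² / 8 = 0.8 × 1 / 8 = 0.1 dB.
Output = -33 − 0.1 = -33.1 dBFS.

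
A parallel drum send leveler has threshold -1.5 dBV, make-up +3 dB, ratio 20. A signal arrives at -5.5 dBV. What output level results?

-5.5 dBV is 4 dB below the -1.5 dBV threshold, so no gain reduction is applied.
Make-up gain adds 3 dB: -5.5 + 3 = -2.5 dBV.

-2.5 dBV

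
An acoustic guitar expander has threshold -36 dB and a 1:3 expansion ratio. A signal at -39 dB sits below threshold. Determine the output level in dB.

Below threshold, a 1:3 expander applies gain = (3−1)×(T − x) of attenuation.
(3−1) × 3 = 6 dB, so output = -39 − 6 = -45 dB.

-45 dB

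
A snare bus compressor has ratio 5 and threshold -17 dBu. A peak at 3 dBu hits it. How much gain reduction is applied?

16 dB

The signal is 20 dB above threshold.
At 5:1, output sits 20/5 = 4 dB above threshold.
GR = overshoot in − overshoot out = 20 − 4 = 16 dB.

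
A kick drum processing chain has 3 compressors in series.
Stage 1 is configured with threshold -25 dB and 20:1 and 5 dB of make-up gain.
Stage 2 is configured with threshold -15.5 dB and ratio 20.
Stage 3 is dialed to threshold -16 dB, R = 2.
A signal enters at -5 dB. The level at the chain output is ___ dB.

-19 dB

Stage 1: overshoot 20 dB → 20/20 = 1 dB → -24 dB; +5 dB make-up → -19 dB.
Stage 2: -19 dB ≤ -15.5 dB, so stage 2 doesn't engage; output -19 dB.
Stage 3: below threshold (-19 ≤ -16); passes unchanged; output -19 dB.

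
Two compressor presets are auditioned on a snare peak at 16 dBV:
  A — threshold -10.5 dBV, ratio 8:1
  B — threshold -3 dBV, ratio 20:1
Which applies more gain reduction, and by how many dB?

A: GR = 26.5 − 26.5/8 = 23.1875 dB.
B: GR = 19 − 19/20 = 18.05 dB.
A applies 5.1375 dB more gain reduction.

A, by 5.1375 dB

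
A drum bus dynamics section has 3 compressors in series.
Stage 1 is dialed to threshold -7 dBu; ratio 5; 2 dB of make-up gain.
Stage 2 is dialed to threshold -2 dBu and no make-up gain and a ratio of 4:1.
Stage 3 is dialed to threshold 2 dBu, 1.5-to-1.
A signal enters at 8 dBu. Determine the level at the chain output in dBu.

Stage 1: overshoot 15 dB → 15/5 = 3 dB → -4 dBu; +2 dB make-up → -2 dBu.
Stage 2: below threshold (-2 ≤ -2); passes unchanged; output -2 dBu.
Stage 3: -2 dBu is at or below the 2 dBu threshold — no compression; output -2 dBu.

-2 dBu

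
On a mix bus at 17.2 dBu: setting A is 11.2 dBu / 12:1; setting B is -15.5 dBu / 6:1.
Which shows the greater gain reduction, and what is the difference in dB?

A: overshoot 6 dB → output overshoot 0.5 dB → GR 5.5 dB.
B: overshoot 32.7 dB → output overshoot 5.45 dB → GR 27.25 dB.
B reduces 21.75 dB more.

B, by 21.75 dB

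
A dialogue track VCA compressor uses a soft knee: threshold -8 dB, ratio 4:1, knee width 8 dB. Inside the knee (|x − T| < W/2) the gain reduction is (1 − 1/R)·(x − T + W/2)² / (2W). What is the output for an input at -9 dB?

-9.421875 dB

x − T + W/2 = -9 − (-8) + 4 = 3.
GR = (1 − 1/4) × 3² / 16 = 0.75 × 9 / 16 = 0.421875 dB.
Output = -9 − 0.421875 = -9.421875 dB.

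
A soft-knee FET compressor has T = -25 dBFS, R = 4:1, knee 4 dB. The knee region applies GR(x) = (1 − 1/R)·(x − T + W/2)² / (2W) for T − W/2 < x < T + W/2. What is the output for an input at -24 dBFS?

x − T + W/2 = -24 − (-25) + 2 = 3.
GR = (1 − 1/4) × 3² / 8 = 0.75 × 9 / 8 = 0.84375 dB.
Output = -24 − 0.84375 = -24.84375 dBFS.

-24.84375 dBFS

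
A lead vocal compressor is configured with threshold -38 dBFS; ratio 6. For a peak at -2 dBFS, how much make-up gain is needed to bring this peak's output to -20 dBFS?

Overshoot 36 dB → 36/6 = 6 dB after compression, so the compressed level is -38 + 6 = -32 dBFS.
Make-up = target − compressed = -20 − (-32) = 12 dB.

12 dB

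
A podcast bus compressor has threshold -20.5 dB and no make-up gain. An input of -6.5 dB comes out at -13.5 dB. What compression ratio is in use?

Input overshoot = -6.5 − (-20.5) = 14 dB; output overshoot = -13.5 − (-20.5) = 7 dB.
Ratio = 14 / 7 = 2.

2:1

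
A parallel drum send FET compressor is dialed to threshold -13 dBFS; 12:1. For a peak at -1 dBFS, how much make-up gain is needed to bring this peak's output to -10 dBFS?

The peak compresses to -13 + 12/12 = -12 dBFS.
To reach -10 dBFS requires -10 − (-12) = 2 dB of make-up.

2 dB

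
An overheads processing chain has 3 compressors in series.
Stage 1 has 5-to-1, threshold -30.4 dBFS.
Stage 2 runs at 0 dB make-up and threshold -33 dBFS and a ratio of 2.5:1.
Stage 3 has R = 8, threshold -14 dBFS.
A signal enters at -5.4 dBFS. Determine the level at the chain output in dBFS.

Stage 1: overshoot 25 dB → 25/5 = 5 dB → -25.4 dBFS.
Stage 2: -25.4 dBFS is 7.6 dB over -33 dBFS; at 2.5:1 that becomes 3.04 dB over, giving -29.96 dBFS.
Stage 3: -29.96 dBFS ≤ -14 dBFS, so stage 3 doesn't engage; output -29.96 dBFS.

-29.96 dBFS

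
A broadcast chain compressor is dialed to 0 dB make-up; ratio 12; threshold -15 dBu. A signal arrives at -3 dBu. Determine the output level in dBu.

Overshoot: -3 − (-15) = 12 dB.
At 12:1 the overshoot is divided by 12, leaving 1 dB above threshold.
So the level is -15 + 1 = -14 dBu.

-14 dBu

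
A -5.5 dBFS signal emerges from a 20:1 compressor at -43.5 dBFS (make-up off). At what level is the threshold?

-45.5 dBFS

Gain reduction = -5.5 − (-43.5) = 38 dB; output overshoot = GR / (R − 1) = 38 / 19 = 2 dB.
Threshold = output − output overshoot = -43.5 − 2 = -45.5 dBFS.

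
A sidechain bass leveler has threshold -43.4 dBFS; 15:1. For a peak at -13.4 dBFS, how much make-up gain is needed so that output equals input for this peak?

28 dB

Without make-up, output = threshold + overshoot/15 = -43.4 + 2 = -41.4 dBFS.
Gap to target: 28 dB.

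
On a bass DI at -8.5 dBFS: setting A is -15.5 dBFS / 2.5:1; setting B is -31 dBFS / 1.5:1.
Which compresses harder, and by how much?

A: 7 dB over, compressed to 2.8 dB over, so 4.2 dB of GR.
B: 22.5 dB over, compressed to 15 dB over, so 7.5 dB of GR.
B applies 3.3 dB more gain reduction.

B, by 3.3 dB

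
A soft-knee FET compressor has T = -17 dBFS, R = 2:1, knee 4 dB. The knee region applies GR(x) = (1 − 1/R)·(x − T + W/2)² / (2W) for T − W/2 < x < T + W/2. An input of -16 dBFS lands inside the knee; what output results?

x − T + W/2 = -16 − (-17) + 2 = 3.
GR = (1 − 1/2) × 3² / 8 = 0.5 × 9 / 8 = 0.5625 dB.
Output = -16 − 0.5625 = -16.5625 dBFS.

-16.5625 dBFS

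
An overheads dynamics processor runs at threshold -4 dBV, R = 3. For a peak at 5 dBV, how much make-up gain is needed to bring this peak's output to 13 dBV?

14 dB

The peak compresses to -4 + 9/3 = -1 dBV.
To reach 13 dBV requires 13 − (-1) = 14 dB of make-up.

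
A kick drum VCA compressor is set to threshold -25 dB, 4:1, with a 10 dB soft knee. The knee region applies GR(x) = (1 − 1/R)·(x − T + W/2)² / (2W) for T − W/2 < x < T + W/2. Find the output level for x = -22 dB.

x − T + W/2 = -22 − (-25) + 5 = 8.
GR = (1 − 1/4) × 8² / 20 = 0.75 × 64 / 20 = 2.4 dB.
Output = -22 − 2.4 = -24.4 dB.

-24.4 dB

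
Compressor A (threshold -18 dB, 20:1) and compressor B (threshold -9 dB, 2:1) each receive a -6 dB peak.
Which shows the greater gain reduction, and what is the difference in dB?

A: GR = 12 − 12/20 = 11.4 dB.
B: GR = 3 − 3/2 = 1.5 dB.
A applies 9.9 dB more gain reduction.

A, by 9.9 dB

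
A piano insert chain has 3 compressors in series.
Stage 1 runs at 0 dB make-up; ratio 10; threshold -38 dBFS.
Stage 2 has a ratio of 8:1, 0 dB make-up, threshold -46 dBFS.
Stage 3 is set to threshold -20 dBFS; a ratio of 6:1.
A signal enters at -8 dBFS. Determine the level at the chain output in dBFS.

-44.625 dBFS

Stage 1: 30 dB above -38 dBFS, reduced 10:1 to 3 dB above → -35 dBFS.
Stage 2: overshoot 11 dB → 11/8 = 1.375 dB → -44.625 dBFS.
Stage 3: -44.625 dBFS is at or below the -20 dBFS threshold — no compression; output -44.625 dBFS.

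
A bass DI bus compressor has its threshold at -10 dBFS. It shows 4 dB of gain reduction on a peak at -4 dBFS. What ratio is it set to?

Input overshoot = -4 − (-10) = 6 dB.
Output overshoot = 6 − 4 = 2 dB.
Ratio = input overshoot / output overshoot = 6 / 2 = 3.

3:1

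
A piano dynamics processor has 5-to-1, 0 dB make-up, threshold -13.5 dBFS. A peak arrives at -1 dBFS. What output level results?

-1 dBFS sits 12.5 dB over threshold.
At 5:1 the overshoot is divided by 5, leaving 2.5 dB above threshold.
So the level is -13.5 + 2.5 = -11 dBFS.

-11 dBFS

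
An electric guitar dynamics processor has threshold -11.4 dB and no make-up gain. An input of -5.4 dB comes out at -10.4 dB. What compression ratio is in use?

6:1

Input overshoot = -5.4 − (-11.4) = 6 dB; output overshoot = -10.4 − (-11.4) = 1 dB.
Ratio = 6 / 1 = 6.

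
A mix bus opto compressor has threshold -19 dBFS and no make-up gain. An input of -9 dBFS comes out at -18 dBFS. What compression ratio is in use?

10:1

Input overshoot = -9 − (-19) = 10 dB; output overshoot = -18 − (-19) = 1 dB.
Ratio = 10 / 1 = 10.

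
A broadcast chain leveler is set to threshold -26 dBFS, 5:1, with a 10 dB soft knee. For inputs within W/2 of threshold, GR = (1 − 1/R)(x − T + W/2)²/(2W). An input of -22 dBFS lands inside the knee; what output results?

-25.24 dBFS

x − T + W/2 = -22 − (-26) + 5 = 9.
GR = (1 − 1/5) × 9² / 20 = 0.8 × 81 / 20 = 3.24 dB.
Output = -22 − 3.24 = -25.24 dBFS.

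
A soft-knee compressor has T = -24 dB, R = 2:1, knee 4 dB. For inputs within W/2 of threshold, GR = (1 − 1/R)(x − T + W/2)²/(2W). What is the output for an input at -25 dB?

x − T + W/2 = -25 − (-24) + 2 = 1.
GR = (1 − 1/2) × 1² / 8 = 0.5 × 1 / 8 = 0.0625 dB.
Output = -25 − 0.0625 = -25.0625 dB.

-25.0625 dB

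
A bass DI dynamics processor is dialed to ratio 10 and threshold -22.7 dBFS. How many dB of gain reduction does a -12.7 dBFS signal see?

9 dB

Overshoot = -12.7 − (-22.7) = 10 dB.
At 10:1, output sits 10/10 = 1 dB above threshold.
GR = overshoot in − overshoot out = 10 − 1 = 9 dB.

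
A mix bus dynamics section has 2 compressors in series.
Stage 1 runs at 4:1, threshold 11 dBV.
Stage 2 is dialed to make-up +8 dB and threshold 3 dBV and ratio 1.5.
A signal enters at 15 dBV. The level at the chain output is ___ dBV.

Stage 1: 4 dB above 11 dBV, reduced 4:1 to 1 dB above → 12 dBV.
Stage 2: 9 dB above 3 dBV, reduced 1.5:1 to 6 dB above → 9 dBV; +8 dB make-up → 17 dBV.

17 dBV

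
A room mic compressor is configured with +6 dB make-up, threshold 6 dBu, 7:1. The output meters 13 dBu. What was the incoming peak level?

Before make-up, the level was 13 − 6 = 7 dBu.
Post-compression overshoot = 7 − 6 = 1 dB.
Before 7:1 compression the overshoot was 1 × 7 = 7 dB, so input = 6 + 7 = 13 dBu.

13 dBu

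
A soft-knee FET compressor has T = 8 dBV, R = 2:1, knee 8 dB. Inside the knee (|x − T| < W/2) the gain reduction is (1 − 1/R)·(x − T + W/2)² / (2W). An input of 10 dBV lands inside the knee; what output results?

x − T + W/2 = 10 − 8 + 4 = 6.
GR = (1 − 1/2) × 6² / 16 = 0.5 × 36 / 16 = 1.125 dB.
Output = 10 − 1.125 = 8.875 dBV.

8.875 dBV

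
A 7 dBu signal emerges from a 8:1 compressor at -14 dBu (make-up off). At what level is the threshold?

-17 dBu

Gain reduction = 7 − (-14) = 21 dB; output overshoot = GR / (R − 1) = 21 / 7 = 3 dB.
Threshold = output − output overshoot = -14 − 3 = -17 dBu.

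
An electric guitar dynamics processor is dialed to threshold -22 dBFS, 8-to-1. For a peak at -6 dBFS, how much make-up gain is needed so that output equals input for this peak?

Overshoot 16 dB → 16/8 = 2 dB after compression, so the compressed level is -22 + 2 = -20 dBFS.
Make-up = target − compressed = -6 − (-20) = 14 dB.

14 dB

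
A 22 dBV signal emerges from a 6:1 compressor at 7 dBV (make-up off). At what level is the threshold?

Input is 18 dB above T (since output overshoot × R = input overshoot: (7 − T)·6 = 22 − T gives T = 4 dBV).
Check: 4 + (22 − 4)/6 = 4 + 3 = 7 dBV. ✓

4 dBV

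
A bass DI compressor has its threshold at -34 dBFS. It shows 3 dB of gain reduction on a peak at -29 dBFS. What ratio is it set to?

Input overshoot = -29 − (-34) = 5 dB.
Output overshoot = 5 − 3 = 2 dB.
Ratio = input overshoot / output overshoot = 5 / 2 = 2.5.

2.5:1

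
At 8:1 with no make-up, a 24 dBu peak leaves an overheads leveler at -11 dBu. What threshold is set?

-16 dBu

Let T be the threshold. Output overshoot = (input overshoot)/R, so -11 − T = (24 − T)/8.
8·(-11 − T) = 24 − T → 7·T = -88 − 24 = -112.
T = -112/7 = -16 dBu.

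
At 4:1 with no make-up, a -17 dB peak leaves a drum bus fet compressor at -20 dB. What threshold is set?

-21 dB

Let T be the threshold. Output overshoot = (input overshoot)/R, so -20 − T = (-17 − T)/4.
4·(-20 − T) = -17 − T → 3·T = -80 − (-17) = -63.
T = -63/3 = -21 dB.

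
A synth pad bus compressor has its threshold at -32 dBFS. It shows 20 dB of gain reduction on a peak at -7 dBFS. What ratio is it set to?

Input overshoot = -7 − (-32) = 25 dB.
Output overshoot = 25 − 20 = 5 dB.
Ratio = input overshoot / output overshoot = 25 / 5 = 5.

5:1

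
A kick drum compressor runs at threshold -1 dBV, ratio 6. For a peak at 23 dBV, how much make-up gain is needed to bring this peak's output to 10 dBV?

7 dB

Overshoot 24 dB → 24/6 = 4 dB after compression, so the compressed level is -1 + 4 = 3 dBV.
Make-up = target − compressed = 10 − 3 = 7 dB.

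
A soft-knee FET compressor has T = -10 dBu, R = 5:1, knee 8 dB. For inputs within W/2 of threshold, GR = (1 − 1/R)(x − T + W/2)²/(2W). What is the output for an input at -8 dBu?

-9.8 dBu

x − T + W/2 = -8 − (-10) + 4 = 6.
GR = (1 − 1/5) × 6² / 16 = 0.8 × 36 / 16 = 1.8 dB.
Output = -8 − 1.8 = -9.8 dBu.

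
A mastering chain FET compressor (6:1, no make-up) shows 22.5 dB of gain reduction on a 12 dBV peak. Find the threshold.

Gain reduction = 12 − (-10.5) = 22.5 dB; output overshoot = GR / (R − 1) = 22.5 / 5 = 4.5 dB.
Threshold = output − output overshoot = -10.5 − 4.5 = -15 dBV.

-15 dBV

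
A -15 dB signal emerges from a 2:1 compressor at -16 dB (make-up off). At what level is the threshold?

-17 dB

Gain reduction = -15 − (-16) = 1 dB; output overshoot = GR / (R − 1) = 1 / 1 = 1 dB.
Threshold = output − output overshoot = -16 − 1 = -17 dB.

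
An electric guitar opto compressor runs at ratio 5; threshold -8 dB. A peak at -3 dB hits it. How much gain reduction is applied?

4 dB

The signal is 5 dB above threshold.
After 5:1 compression the overshoot becomes 5/5 = 1 dB.
So the signal is attenuated by 5 − 1 = 4 dB.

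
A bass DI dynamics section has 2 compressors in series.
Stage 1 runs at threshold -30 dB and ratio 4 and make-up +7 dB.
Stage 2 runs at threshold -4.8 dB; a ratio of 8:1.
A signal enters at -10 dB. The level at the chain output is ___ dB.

Stage 1: -10 dB is 20 dB over -30 dB; at 4:1 that becomes 5 dB over, giving -25 dB; +7 dB make-up → -18 dB.
Stage 2: below threshold (-18 ≤ -4.8); passes unchanged; output -18 dB.

-18 dB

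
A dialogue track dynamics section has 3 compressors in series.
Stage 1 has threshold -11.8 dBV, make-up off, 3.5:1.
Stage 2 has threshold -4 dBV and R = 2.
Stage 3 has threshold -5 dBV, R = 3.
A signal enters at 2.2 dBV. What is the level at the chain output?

-7.8 dBV

Stage 1: 2.2 dBV is 14 dB over -11.8 dBV; at 3.5:1 that becomes 4 dB over, giving -7.8 dBV.
Stage 2: below threshold (-7.8 ≤ -4); passes unchanged; output -7.8 dBV.
Stage 3: -7.8 dBV ≤ -5 dBV, so stage 3 doesn't engage; output -7.8 dBV.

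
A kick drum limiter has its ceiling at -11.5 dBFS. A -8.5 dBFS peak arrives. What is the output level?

The limiter clamps the peak to its -11.5 dBFS ceiling.

-11.5 dBFS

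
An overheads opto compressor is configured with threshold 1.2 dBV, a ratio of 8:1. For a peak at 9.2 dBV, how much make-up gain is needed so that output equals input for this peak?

7 dB

Overshoot 8 dB → 8/8 = 1 dB after compression, so the compressed level is 1.2 + 1 = 2.2 dBV.
Make-up = target − compressed = 9.2 − 2.2 = 7 dB.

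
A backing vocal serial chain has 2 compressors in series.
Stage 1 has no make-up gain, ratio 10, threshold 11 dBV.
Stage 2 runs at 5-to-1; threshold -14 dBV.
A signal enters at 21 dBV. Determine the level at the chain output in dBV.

-8.8 dBV

Stage 1: overshoot 10 dB → 10/10 = 1 dB → 12 dBV.
Stage 2: overshoot 26 dB → 26/5 = 5.2 dB → -8.8 dBV.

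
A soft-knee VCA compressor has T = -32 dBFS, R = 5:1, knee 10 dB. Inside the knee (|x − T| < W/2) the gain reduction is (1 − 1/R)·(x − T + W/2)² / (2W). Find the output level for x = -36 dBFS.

x − T + W/2 = -36 − (-32) + 5 = 1.
GR = (1 − 1/5) × 1² / 20 = 0.8 × 1 / 20 = 0.04 dB.
Output = -36 − 0.04 = -36.04 dBFS.

-36.04 dBFS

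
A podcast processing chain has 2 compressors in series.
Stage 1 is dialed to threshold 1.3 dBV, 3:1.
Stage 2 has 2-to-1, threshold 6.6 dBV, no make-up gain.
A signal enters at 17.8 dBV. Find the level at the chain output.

6.7 dBV

Stage 1: 16.5 dB above 1.3 dBV, reduced 3:1 to 5.5 dB above → 6.8 dBV.
Stage 2: 0.2 dB above 6.6 dBV, reduced 2:1 to 0.1 dB above → 6.7 dBV.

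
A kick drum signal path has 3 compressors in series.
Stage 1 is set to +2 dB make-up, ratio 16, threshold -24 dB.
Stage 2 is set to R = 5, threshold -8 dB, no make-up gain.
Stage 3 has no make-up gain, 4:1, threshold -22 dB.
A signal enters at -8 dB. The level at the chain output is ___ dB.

-21.75 dB

Stage 1: 16 dB above -24 dB, reduced 16:1 to 1 dB above → -23 dB; +2 dB make-up → -21 dB.
Stage 2: -21 dB is at or below the -8 dB threshold — no compression; output -21 dB.
Stage 3: 1 dB above -22 dB, reduced 4:1 to 0.25 dB above → -21.75 dB.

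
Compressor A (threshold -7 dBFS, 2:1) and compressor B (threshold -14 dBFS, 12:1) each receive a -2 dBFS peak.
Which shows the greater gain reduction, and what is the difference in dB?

A: 5 dB over, compressed to 2.5 dB over, so 2.5 dB of GR.
B: 12 dB over, compressed to 1 dB over, so 11 dB of GR.
Difference: 8.5 dB in favour of B.

B, by 8.5 dB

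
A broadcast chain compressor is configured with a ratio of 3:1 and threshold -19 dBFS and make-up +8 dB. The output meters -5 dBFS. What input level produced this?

Before make-up, the level was -5 − 8 = -13 dBFS.
The compressed level sits -13 − (-19) = 6 dB over threshold.
Undo the ratio: input overshoot = 6 × 3 = 18 dB, giving input = -1 dBFS.

-1 dBFS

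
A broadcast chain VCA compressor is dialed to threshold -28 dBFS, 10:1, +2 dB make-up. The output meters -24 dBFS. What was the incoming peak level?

-8 dBFS

Remove make-up: -24 − 2 = -26 dBFS.
The compressed level sits -26 − (-28) = 2 dB over threshold.
Before 10:1 compression the overshoot was 2 × 10 = 20 dB, so input = -28 + 20 = -8 dBFS.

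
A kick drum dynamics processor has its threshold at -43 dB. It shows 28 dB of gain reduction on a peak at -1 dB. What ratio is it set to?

Input overshoot = -1 − (-43) = 42 dB.
Output overshoot = 42 − 28 = 14 dB.
Ratio = input overshoot / output overshoot = 42 / 14 = 3.

3:1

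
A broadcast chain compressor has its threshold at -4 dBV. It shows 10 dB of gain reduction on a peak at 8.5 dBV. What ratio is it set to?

Input overshoot = 8.5 − (-4) = 12.5 dB.
Output overshoot = 12.5 − 10 = 2.5 dB.
Ratio = input overshoot / output overshoot = 12.5 / 2.5 = 5.

5:1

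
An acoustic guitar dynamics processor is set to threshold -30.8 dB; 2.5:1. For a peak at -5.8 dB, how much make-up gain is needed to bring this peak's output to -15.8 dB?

5 dB

Overshoot 25 dB → 25/2.5 = 10 dB after compression, so the compressed level is -30.8 + 10 = -20.8 dB.
Make-up = target − compressed = -15.8 − (-20.8) = 5 dB.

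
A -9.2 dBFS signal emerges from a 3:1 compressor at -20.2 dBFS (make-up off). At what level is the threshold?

-25.7 dBFS

Gain reduction = -9.2 − (-20.2) = 11 dB; output overshoot = GR / (R − 1) = 11 / 2 = 5.5 dB.
Threshold = output − output overshoot = -20.2 − 5.5 = -25.7 dBFS.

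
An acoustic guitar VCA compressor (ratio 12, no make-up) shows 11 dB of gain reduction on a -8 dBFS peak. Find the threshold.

Input is 12 dB above T (since output overshoot × R = input overshoot: (-19 − T)·12 = -8 − T gives T = -20 dBFS).
Check: -20 + (-8 − (-20))/12 = -20 + 1 = -19 dBFS. ✓

-20 dBFS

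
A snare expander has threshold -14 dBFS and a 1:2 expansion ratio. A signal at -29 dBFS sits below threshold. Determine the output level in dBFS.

Below threshold, a 1:2 expander applies gain = (2−1)×(T − x) of attenuation.
(2−1) × 15 = 15 dB, so output = -29 − 15 = -44 dBFS.

-44 dBFS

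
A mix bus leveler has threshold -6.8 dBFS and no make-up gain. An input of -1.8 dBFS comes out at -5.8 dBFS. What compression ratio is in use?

5:1

Input overshoot = -1.8 − (-6.8) = 5 dB; output overshoot = -5.8 − (-6.8) = 1 dB.
Ratio = 5 / 1 = 5.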